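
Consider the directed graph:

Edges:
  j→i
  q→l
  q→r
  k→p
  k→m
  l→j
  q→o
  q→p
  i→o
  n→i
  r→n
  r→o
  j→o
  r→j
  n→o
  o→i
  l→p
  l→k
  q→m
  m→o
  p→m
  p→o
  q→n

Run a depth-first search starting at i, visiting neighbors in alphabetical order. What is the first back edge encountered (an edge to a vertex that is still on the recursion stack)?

o→i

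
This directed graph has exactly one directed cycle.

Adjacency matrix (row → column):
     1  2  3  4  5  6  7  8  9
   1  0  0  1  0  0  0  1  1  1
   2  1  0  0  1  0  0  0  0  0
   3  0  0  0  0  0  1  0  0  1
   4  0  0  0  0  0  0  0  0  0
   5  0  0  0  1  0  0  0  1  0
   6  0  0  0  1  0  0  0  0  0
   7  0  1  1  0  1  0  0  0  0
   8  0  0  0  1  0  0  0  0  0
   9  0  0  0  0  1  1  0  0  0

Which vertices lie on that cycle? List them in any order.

1, 2, 7

DFS with gray/black marking from 2:
2 gray
  1 gray
    9 gray
      6 gray
        4 gray
        4 black
      6 black
      5 gray
        5→4: 4 black — skip
        8 gray
          8→4: 4 black — skip
        8 black
      5 black
    9 black
    3 gray
      3→6: 6 black — skip
      3→9: 9 black — skip
    3 black
    1→8: 8 black — skip
    7 gray
      7→5: 5 black — skip
      7→2: 2 is gray → back edge
Back edge closes the cycle 2 → 1 → 7 → 2; its vertices are {1, 2, 7}.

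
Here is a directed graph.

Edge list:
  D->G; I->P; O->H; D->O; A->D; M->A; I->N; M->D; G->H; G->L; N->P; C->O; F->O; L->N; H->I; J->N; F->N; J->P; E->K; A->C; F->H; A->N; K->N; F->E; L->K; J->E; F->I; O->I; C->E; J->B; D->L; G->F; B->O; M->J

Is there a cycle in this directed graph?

No

DFS with white/gray/black marking, starting from H:
H gray
  I gray
    N gray
      P gray
      P black
    N black
    I→P: P black — skip
  I black
H black
M gray
  D gray
    L gray
      K gray
        K→N: N black — skip
      K black
      L→N: N black — skip
    L black
    G gray
      G→L: L black — skip
      F gray
        O gray
          O→I: I black — skip
          O→H: H black — skip
        O black
        E gray
          E→K: K black — skip
        E black
        F→H: H black — skip
        F→I: I black — skip
        F→N: N black — skip
      F black
      G→H: H black — skip
    G black
    D→O: O black — skip
  D black
  J gray
    J→E: E black — skip
    B gray
      B→O: O black — skip
    B black
    J→P: P black — skip
    J→N: N black — skip
  J black
  A gray
    A→N: N black — skip
    C gray
      C→O: O black — skip
      C→E: E black — skip
    C black
    A→D: D black — skip
  A black
M black
Every edge goes to a white or black vertex — no back edge, so the graph is acyclic.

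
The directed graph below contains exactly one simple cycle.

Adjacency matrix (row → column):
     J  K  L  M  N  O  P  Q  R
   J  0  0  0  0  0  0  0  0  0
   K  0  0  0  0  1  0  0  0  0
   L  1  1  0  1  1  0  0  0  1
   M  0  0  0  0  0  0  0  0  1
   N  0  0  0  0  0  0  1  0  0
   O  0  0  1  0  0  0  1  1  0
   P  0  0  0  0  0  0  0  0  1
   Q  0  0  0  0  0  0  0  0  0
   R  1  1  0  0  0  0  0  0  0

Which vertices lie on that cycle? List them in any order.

K, N, P, R

DFS with gray/black marking from R:
R gray
  J gray
  J black
  K gray
    N gray
      P gray
        P→R: R is gray → back edge
Back edge closes the cycle R → K → N → P → R; its vertices are {K, N, P, R}.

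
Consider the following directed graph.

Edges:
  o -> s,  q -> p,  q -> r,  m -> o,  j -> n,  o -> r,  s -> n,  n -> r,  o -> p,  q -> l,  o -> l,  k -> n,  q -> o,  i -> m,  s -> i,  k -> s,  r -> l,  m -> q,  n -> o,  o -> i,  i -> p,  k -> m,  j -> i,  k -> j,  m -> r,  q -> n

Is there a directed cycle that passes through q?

q is on a cycle iff q can reach itself via ≥1 edge.
q → o → i → m → q — yes.

Yes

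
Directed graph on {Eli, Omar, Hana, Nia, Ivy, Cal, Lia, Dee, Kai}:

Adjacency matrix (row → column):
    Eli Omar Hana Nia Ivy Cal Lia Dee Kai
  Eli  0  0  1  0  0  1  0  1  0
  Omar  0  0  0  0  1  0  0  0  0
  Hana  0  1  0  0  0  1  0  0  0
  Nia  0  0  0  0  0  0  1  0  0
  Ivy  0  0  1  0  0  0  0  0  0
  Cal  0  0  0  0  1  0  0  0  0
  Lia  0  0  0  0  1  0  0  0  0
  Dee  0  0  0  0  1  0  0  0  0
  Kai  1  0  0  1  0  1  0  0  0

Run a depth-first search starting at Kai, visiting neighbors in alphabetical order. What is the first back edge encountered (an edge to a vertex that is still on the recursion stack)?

Hana→Cal

DFS from Kai (visiting neighbors in alphabetical order); mark gray on enter, black on exit:
Kai gray
  Cal gray
    Ivy gray
      Hana gray
        Hana→Cal: Cal is gray → back edge
First back edge: Hana → Cal.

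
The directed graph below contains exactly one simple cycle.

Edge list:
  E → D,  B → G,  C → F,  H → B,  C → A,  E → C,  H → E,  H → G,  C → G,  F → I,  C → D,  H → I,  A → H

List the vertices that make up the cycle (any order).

DFS with gray/black marking from E:
E gray
  C gray
    D gray
    D black
    A gray
      H gray
        H→E: E is gray → back edge
Back edge closes the cycle E → C → A → H → E; its vertices are {A, C, E, H}.

A, C, E, H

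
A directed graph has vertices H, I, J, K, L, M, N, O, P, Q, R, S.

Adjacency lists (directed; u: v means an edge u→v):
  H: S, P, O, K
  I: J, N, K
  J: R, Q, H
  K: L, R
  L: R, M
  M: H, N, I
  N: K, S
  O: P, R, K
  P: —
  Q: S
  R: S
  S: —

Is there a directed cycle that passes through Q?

No

Q lies on a cycle iff there is a path from Q back to itself.
Exploring from Q, it never reaches itself; equivalently, its strongly connected component is a singleton.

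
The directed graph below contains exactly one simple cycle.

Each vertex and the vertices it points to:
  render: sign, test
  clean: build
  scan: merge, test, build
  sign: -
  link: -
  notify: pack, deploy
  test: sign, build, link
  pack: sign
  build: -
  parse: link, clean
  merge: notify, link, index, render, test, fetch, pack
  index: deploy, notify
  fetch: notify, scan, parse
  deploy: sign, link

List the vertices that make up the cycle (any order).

DFS with gray/black marking from merge:
merge gray
  notify gray
    pack gray
      sign gray
      sign black
    pack black
    deploy gray
      deploy→sign: sign black — skip
      link gray
      link black
    deploy black
  notify black
  merge→link: link black — skip
  index gray
    index→deploy: deploy black — skip
    index→notify: notify black — skip
  index black
  render gray
    render→sign: sign black — skip
    test gray
      test→sign: sign black — skip
      build gray
      build black
      test→link: link black — skip
    test black
  render black
  merge→test: test black — skip
  fetch gray
    fetch→notify: notify black — skip
    scan gray
      scan→merge: merge is gray → back edge
Back edge closes the cycle merge → fetch → scan → merge; its vertices are {scan, fetch, merge}.

scan, fetch, merge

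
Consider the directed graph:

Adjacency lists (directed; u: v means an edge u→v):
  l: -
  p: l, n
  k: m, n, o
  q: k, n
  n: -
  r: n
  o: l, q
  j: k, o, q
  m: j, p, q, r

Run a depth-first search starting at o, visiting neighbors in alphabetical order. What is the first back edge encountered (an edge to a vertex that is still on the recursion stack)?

j→k

DFS from o (visiting neighbors in alphabetical order); mark gray on enter, black on exit:
o gray
  l gray
  l black
  q gray
    k gray
      m gray
        j gray
          j→k: k is gray → back edge
First back edge: j → k.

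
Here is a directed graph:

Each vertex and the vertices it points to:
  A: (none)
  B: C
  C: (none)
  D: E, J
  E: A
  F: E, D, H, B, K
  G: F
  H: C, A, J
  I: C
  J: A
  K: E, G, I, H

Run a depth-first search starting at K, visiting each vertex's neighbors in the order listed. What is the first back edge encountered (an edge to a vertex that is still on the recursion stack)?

F->K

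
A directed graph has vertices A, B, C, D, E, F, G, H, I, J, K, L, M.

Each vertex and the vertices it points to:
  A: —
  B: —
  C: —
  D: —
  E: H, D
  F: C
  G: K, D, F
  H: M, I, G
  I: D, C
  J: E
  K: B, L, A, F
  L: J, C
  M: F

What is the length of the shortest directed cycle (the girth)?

6

For each vertex v, BFS finds the shortest path from v back to v.
The shortest such closed walk is K → L → J → E → H → G → K, length 6.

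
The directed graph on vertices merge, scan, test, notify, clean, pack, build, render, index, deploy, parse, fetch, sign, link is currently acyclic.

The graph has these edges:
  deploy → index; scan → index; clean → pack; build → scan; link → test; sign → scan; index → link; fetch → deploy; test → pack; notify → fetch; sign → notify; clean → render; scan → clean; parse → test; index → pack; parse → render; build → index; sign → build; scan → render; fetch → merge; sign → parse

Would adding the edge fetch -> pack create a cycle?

No

Adding fetch→pack creates a cycle iff pack can already reach fetch.
Explore from pack: no path reaches fetch. The graph stays acyclic.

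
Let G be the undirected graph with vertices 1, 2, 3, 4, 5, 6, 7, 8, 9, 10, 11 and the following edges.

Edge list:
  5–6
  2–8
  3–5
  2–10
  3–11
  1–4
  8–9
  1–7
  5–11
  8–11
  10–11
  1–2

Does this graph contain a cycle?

DFS, tracking each vertex's parent; an edge to a visited non-parent vertex closes a cycle.
Start from 11:
visit 11 (parent –)
  visit 3 (parent 11)
    3–11: parent, skip
    visit 5 (parent 3)
      5–11: 11 visited and ≠ parent → cycle
Cycle: 11 – 3 – 5 – 11.

Yes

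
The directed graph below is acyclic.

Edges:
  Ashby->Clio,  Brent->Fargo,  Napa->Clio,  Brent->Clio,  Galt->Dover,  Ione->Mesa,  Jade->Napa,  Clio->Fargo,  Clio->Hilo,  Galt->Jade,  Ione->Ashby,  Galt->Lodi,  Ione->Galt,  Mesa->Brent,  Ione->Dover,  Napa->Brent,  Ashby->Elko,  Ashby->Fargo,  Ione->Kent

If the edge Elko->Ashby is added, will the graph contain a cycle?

Adding Elko→Ashby creates a cycle iff Ashby can already reach Elko.
Path from Ashby: Ashby → Elko.
So Ashby → … → Elko → Ashby is a cycle.

Yes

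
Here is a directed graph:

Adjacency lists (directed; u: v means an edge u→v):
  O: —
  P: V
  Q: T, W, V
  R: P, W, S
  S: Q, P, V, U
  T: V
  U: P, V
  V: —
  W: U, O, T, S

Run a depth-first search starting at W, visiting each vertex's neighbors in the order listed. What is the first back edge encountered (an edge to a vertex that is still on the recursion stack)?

DFS from W (visiting each vertex's neighbors in the order listed); mark gray on enter, black on exit:
W gray
  U gray
    P gray
      V gray
      V black
    P black
    U→V: V black — skip
  U black
  O gray
  O black
  T gray
    T→V: V black — skip
  T black
  S gray
    Q gray
      Q→T: T black — skip
      Q→W: W is gray → back edge
First back edge: Q → W.

Q->W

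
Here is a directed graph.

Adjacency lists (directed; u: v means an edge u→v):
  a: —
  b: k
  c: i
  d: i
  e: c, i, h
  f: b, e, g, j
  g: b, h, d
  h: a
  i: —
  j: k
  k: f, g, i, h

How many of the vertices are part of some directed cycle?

5

A vertex is on a directed cycle iff it belongs to a strongly connected component of size ≥ 2 (or has a self-loop).
The vertices on cycles are {b, f, g, j, k} — 5 in total.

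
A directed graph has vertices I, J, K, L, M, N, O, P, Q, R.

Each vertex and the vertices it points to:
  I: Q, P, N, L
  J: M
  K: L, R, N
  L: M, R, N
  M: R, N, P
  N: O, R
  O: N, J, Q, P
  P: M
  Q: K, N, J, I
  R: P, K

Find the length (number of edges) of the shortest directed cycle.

2

For each vertex v, BFS finds the shortest path from v back to v.
The shortest such closed walk is O → N → O, length 2.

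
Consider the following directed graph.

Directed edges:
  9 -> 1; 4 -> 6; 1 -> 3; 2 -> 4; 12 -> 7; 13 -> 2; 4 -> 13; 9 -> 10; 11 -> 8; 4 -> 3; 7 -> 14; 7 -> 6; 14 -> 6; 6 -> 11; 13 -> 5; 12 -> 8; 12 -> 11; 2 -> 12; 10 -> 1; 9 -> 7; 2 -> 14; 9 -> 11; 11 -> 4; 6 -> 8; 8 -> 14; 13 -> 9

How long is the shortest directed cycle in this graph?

For each vertex v, BFS finds the shortest path from v back to v.
The shortest such closed walk is 13 → 2 → 4 → 13, length 3.

3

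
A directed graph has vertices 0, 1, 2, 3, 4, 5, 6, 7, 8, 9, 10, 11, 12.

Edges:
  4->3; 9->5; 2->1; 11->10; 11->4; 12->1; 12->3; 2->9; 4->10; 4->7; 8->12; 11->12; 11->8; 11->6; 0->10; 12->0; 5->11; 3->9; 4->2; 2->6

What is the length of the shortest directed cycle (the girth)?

For each vertex v, BFS finds the shortest path from v back to v.
The shortest such closed walk is 5 → 11 → 4 → 3 → 9 → 5, length 5.

5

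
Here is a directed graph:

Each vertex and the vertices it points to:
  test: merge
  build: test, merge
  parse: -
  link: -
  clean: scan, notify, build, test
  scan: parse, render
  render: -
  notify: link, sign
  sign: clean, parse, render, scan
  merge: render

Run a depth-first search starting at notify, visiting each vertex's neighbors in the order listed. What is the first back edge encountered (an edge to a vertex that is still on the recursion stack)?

DFS from notify (visiting each vertex's neighbors in the order listed); mark gray on enter, black on exit:
notify gray
  link gray
  link black
  sign gray
    clean gray
      scan gray
        parse gray
        parse black
        render gray
        render black
      scan black
      clean→notify: notify is gray → back edge
First back edge: clean → notify.

clean→notify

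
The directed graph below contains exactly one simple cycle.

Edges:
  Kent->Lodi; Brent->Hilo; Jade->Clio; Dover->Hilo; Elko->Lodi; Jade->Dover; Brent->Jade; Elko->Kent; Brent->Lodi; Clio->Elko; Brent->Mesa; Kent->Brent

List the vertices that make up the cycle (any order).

Clio, Elko, Jade, Kent, Brent

DFS with gray/black marking from Brent:
Brent gray
  Jade gray
    Dover gray
      Hilo gray
      Hilo black
    Dover black
    Clio gray
      Elko gray
        Kent gray
          Kent→Brent: Brent is gray → back edge
Back edge closes the cycle Brent → Jade → Clio → Elko → Kent → Brent; its vertices are {Clio, Elko, Jade, Kent, Brent}.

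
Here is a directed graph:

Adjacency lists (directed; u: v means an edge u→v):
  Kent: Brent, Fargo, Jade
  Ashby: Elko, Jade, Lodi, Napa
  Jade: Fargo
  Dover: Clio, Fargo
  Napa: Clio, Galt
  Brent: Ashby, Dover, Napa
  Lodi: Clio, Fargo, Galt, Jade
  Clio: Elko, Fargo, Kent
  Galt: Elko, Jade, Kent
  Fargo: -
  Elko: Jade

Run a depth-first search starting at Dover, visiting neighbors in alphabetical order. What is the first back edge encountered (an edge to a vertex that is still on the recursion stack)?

Lodi→Clio

DFS from Dover (visiting neighbors in alphabetical order); mark gray on enter, black on exit:
Dover gray
  Clio gray
    Elko gray
      Jade gray
        Fargo gray
        Fargo black
      Jade black
    Elko black
    Clio→Fargo: Fargo black — skip
    Kent gray
      Brent gray
        Ashby gray
          Ashby→Elko: Elko black — skip
          Ashby→Jade: Jade black — skip
          Lodi gray
            Lodi→Clio: Clio is gray → back edge
First back edge: Lodi → Clio.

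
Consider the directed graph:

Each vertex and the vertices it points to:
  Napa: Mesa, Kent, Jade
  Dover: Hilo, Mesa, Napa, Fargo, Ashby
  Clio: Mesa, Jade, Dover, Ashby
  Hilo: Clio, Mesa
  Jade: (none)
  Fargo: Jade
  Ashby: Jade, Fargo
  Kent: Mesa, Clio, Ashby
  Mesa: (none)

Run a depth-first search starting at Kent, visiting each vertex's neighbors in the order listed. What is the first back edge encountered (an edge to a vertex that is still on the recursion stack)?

Hilo->Clio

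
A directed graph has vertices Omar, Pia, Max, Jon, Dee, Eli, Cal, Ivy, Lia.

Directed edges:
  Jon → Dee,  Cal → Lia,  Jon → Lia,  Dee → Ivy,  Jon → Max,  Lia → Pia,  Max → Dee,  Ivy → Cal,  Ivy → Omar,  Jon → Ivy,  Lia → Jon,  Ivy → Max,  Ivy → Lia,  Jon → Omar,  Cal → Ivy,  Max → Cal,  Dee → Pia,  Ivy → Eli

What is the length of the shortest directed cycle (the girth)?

2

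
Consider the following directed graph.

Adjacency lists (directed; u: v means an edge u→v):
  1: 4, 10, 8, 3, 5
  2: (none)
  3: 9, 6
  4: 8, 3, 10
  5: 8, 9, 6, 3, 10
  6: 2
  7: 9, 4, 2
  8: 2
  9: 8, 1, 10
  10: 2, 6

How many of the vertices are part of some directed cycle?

5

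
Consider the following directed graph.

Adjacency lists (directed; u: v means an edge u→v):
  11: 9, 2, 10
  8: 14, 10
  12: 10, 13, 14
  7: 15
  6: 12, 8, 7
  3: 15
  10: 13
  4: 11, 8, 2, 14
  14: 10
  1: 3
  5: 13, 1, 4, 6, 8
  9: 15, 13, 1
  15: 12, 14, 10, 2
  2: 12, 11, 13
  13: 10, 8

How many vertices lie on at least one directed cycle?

A vertex is on a directed cycle iff it belongs to a strongly connected component of size ≥ 2 (or has a self-loop).
The vertices on cycles are {1, 2, 3, 8, 9, 10, 11, 13, 14, 15} — 10 in total.

10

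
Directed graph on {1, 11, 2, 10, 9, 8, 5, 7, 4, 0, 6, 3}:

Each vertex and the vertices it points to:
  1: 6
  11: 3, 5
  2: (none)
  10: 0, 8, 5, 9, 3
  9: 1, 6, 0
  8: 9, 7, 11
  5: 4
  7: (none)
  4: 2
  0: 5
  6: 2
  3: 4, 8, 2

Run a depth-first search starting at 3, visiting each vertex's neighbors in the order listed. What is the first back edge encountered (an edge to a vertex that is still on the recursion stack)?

11->3

DFS from 3 (visiting each vertex's neighbors in the order listed); mark gray on enter, black on exit:
3 gray
  4 gray
    2 gray
    2 black
  4 black
  8 gray
    9 gray
      1 gray
        6 gray
          6→2: 2 black — skip
        6 black
      1 black
      9→6: 6 black — skip
      0 gray
        5 gray
          5→4: 4 black — skip
        5 black
      0 black
    9 black
    7 gray
    7 black
    11 gray
      11→3: 3 is gray → back edge
First back edge: 11 → 3.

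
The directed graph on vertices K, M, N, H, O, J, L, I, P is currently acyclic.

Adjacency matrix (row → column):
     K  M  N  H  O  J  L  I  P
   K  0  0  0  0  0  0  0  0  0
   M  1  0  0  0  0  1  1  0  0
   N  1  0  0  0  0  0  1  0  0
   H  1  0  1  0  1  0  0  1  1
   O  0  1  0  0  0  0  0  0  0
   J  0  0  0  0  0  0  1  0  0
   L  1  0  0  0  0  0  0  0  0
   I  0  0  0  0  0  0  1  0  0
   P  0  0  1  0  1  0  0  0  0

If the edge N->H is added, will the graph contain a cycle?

Yes

Adding N→H creates a cycle iff H can already reach N.
Path from H: H → N.
So H → … → N → H is a cycle.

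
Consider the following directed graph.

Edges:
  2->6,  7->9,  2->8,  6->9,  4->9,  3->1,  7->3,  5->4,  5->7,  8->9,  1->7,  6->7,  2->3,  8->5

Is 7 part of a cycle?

Yes

7 is on a cycle iff 7 can reach itself via ≥1 edge.
7 → 3 → 1 → 7 — yes.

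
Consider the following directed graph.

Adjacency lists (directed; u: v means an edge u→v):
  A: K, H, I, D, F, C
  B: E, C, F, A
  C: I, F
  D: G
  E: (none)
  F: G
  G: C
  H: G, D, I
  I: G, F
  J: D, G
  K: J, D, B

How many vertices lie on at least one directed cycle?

7

A vertex is on a directed cycle iff it belongs to a strongly connected component of size ≥ 2 (or has a self-loop).
The vertices on cycles are {A, B, C, F, G, I, K} — 7 in total.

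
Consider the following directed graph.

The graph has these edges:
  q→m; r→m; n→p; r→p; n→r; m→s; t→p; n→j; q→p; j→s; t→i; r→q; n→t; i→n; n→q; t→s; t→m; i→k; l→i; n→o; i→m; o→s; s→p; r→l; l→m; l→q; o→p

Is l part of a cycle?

Yes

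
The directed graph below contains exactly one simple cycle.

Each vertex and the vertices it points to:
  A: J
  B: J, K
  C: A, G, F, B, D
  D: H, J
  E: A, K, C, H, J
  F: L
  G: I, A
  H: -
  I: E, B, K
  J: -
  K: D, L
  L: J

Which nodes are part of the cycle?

C, E, G, I

DFS with gray/black marking from C:
C gray
  A gray
    J gray
    J black
  A black
  G gray
    I gray
      E gray
        E→A: A black — skip
        K gray
          D gray
            H gray
            H black
            D→J: J black — skip
          D black
          L gray
            L→J: J black — skip
          L black
        K black
        E→C: C is gray → back edge
Back edge closes the cycle C → G → I → E → C; its vertices are {C, E, G, I}.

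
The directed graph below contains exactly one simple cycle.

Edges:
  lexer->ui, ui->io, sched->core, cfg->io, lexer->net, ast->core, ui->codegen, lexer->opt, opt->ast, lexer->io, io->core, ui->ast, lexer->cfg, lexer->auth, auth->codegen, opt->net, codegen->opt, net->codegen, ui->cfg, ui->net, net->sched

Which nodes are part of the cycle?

DFS with gray/black marking from opt:
opt gray
  net gray
    sched gray
      core gray
      core black
    sched black
    codegen gray
      codegen→opt: opt is gray → back edge
Back edge closes the cycle opt → net → codegen → opt; its vertices are {net, opt, codegen}.

net, opt, codegen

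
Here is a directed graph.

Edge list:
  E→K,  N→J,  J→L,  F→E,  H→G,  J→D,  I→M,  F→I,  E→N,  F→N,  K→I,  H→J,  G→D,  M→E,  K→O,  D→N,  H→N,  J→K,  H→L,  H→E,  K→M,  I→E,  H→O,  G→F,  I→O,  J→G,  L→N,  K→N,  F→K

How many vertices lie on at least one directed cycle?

A vertex is on a directed cycle iff it belongs to a strongly connected component of size ≥ 2 (or has a self-loop).
The vertices on cycles are {D, E, F, G, I, J, K, L, M, N} — 10 in total.

10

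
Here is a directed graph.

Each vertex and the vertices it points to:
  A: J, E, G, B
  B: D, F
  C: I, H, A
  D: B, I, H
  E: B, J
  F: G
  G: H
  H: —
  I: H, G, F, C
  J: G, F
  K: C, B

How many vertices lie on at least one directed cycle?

6

A vertex is on a directed cycle iff it belongs to a strongly connected component of size ≥ 2 (or has a self-loop).
The vertices on cycles are {A, B, C, D, E, I} — 6 in total.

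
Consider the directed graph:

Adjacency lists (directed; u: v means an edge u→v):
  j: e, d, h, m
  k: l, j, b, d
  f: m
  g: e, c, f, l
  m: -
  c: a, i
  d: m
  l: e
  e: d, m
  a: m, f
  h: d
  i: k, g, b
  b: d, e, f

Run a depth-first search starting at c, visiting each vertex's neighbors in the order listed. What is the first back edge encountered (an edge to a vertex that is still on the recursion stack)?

g→c

DFS from c (visiting each vertex's neighbors in the order listed); mark gray on enter, black on exit:
c gray
  a gray
    m gray
    m black
    f gray
      f→m: m black — skip
    f black
  a black
  i gray
    k gray
      l gray
        e gray
          d gray
            d→m: m black — skip
          d black
          e→m: m black — skip
        e black
      l black
      j gray
        j→e: e black — skip
        j→d: d black — skip
        h gray
          h→d: d black — skip
        h black
        j→m: m black — skip
      j black
      b gray
        b→d: d black — skip
        b→e: e black — skip
        b→f: f black — skip
      b black
      k→d: d black — skip
    k black
    g gray
      g→e: e black — skip
      g→c: c is gray → back edge
First back edge: g → c.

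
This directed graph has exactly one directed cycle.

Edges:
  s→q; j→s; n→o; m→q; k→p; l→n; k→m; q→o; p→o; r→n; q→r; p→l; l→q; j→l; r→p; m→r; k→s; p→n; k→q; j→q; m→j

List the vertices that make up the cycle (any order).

DFS with gray/black marking from r:
r gray
  p gray
    o gray
    o black
    l gray
      n gray
        n→o: o black — skip
      n black
      q gray
        q→r: r is gray → back edge
Back edge closes the cycle r → p → l → q → r; its vertices are {l, p, q, r}.

l, p, q, r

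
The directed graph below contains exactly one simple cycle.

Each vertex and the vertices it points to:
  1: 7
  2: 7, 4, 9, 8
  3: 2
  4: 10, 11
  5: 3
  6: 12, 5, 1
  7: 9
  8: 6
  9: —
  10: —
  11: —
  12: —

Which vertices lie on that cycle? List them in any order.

2, 3, 5, 6, 8

DFS with gray/black marking from 2:
2 gray
  7 gray
    9 gray
    9 black
  7 black
  4 gray
    10 gray
    10 black
    11 gray
    11 black
  4 black
  2→9: 9 black — skip
  8 gray
    6 gray
      12 gray
      12 black
      5 gray
        3 gray
          3→2: 2 is gray → back edge
Back edge closes the cycle 2 → 8 → 6 → 5 → 3 → 2; its vertices are {2, 3, 5, 6, 8}.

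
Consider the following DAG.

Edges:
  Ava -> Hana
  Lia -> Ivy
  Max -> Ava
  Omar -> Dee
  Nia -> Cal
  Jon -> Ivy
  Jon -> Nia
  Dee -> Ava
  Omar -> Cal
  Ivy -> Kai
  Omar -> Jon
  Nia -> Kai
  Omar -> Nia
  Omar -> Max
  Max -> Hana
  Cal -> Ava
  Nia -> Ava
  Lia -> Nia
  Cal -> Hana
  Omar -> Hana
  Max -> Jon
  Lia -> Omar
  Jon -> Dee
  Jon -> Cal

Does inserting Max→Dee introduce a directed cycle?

No

Adding Max→Dee creates a cycle iff Dee can already reach Max.
Explore from Dee: no path reaches Max. The graph stays acyclic.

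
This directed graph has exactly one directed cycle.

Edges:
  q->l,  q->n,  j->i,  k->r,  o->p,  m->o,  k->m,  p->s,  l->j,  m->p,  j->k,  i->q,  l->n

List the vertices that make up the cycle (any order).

DFS with gray/black marking from j:
j gray
  i gray
    q gray
      n gray
      n black
      l gray
        l→n: n black — skip
        l→j: j is gray → back edge
Back edge closes the cycle j → i → q → l → j; its vertices are {i, j, l, q}.

i, j, l, q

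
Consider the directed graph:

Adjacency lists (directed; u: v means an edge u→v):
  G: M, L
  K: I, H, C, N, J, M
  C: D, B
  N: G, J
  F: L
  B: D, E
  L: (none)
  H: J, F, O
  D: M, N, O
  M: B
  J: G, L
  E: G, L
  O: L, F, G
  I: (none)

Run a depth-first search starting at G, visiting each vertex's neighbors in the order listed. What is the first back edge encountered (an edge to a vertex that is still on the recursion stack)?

DFS from G (visiting each vertex's neighbors in the order listed); mark gray on enter, black on exit:
G gray
  M gray
    B gray
      D gray
        D→M: M is gray → back edge
First back edge: D → M.

D→M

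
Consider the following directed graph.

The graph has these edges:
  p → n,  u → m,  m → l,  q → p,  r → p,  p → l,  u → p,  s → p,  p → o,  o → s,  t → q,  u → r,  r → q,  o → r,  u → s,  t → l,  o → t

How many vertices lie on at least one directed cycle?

6

A vertex is on a directed cycle iff it belongs to a strongly connected component of size ≥ 2 (or has a self-loop).
The vertices on cycles are {o, p, q, r, s, t} — 6 in total.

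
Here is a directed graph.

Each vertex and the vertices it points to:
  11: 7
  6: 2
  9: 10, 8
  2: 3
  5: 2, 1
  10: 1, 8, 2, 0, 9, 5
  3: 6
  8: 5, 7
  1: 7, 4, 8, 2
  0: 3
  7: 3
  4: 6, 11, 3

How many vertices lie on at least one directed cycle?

8

A vertex is on a directed cycle iff it belongs to a strongly connected component of size ≥ 2 (or has a self-loop).
The vertices on cycles are {1, 2, 3, 5, 6, 8, 9, 10} — 8 in total.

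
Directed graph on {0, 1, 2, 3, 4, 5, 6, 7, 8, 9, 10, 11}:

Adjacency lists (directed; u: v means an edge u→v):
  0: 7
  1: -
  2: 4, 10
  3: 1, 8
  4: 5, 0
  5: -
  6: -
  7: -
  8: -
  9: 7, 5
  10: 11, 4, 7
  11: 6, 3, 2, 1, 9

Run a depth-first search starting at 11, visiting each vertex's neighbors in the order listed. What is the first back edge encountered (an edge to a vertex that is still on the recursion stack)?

10→11

DFS from 11 (visiting each vertex's neighbors in the order listed); mark gray on enter, black on exit:
11 gray
  6 gray
  6 black
  3 gray
    1 gray
    1 black
    8 gray
    8 black
  3 black
  2 gray
    4 gray
      5 gray
      5 black
      0 gray
        7 gray
        7 black
      0 black
    4 black
    10 gray
      10→11: 11 is gray → back edge
First back edge: 10 → 11.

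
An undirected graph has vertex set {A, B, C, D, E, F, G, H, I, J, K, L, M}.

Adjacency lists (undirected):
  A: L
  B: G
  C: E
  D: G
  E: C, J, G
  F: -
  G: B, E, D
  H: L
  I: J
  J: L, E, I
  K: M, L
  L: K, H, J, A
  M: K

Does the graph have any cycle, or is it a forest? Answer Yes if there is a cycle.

DFS, tracking each vertex's parent; an edge to a visited non-parent vertex closes a cycle.
Start from M:
visit M (parent –)
  visit K (parent M)
    K–M: parent, skip
    visit L (parent K)
      L–K: parent, skip
      visit H (parent L)
        H–L: parent, skip
      visit J (parent L)
        J–L: parent, skip
        visit E (parent J)
          visit C (parent E)
            C–E: parent, skip
          E–J: parent, skip
          visit G (parent E)
            visit B (parent G)
              B–G: parent, skip
            G–E: parent, skip
            visit D (parent G)
              D–G: parent, skip
        visit I (parent J)
          I–J: parent, skip
      visit A (parent L)
        A–L: parent, skip
visit F (parent –)
No non-parent visited neighbor found — the graph is a forest.

No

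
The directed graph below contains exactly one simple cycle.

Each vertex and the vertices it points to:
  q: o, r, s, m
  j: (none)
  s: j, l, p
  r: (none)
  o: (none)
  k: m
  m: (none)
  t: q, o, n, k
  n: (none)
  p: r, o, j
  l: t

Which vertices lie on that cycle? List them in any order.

l, q, s, t

DFS with gray/black marking from l:
l gray
  t gray
    q gray
      o gray
      o black
      r gray
      r black
      s gray
        j gray
        j black
        s→l: l is gray → back edge
Back edge closes the cycle l → t → q → s → l; its vertices are {l, q, s, t}.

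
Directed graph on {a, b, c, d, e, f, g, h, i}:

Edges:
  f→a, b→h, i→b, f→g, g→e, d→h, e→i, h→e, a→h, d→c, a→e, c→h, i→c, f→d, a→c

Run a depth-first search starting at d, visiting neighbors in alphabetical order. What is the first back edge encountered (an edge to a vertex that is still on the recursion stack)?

b->h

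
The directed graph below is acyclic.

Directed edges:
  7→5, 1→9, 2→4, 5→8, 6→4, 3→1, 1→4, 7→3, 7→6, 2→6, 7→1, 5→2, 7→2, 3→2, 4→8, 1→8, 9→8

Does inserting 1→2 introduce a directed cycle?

Adding 1→2 creates a cycle iff 2 can already reach 1.
Explore from 2: no path reaches 1. The graph stays acyclic.

No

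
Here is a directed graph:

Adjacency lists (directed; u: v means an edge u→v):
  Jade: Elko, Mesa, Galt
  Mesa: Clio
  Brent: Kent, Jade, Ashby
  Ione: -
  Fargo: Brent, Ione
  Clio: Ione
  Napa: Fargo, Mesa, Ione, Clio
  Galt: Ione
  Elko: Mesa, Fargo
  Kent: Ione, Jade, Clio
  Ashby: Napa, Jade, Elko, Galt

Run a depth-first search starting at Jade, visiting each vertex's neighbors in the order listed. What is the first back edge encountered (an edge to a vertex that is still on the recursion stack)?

Kent→Jade

DFS from Jade (visiting each vertex's neighbors in the order listed); mark gray on enter, black on exit:
Jade gray
  Elko gray
    Mesa gray
      Clio gray
        Ione gray
        Ione black
      Clio black
    Mesa black
    Fargo gray
      Brent gray
        Kent gray
          Kent→Ione: Ione black — skip
          Kent→Jade: Jade is gray → back edge
First back edge: Kent → Jade.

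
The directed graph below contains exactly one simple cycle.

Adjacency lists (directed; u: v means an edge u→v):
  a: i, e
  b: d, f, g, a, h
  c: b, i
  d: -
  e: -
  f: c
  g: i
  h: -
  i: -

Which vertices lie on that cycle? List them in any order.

b, c, f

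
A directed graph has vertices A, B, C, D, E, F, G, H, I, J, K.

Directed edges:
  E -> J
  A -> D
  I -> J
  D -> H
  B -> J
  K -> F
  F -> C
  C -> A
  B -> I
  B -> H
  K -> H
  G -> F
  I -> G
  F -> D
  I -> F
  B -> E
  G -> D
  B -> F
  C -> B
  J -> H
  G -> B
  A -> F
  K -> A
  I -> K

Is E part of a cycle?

No

E lies on a cycle iff there is a path from E back to itself.
Exploring from E, it never reaches itself; equivalently, its strongly connected component is a singleton.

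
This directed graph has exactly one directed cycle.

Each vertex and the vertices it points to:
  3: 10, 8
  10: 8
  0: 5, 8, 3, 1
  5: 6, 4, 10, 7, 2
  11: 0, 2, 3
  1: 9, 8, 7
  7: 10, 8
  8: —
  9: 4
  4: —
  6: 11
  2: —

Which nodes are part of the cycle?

DFS with gray/black marking from 11:
11 gray
  0 gray
    5 gray
      6 gray
        6→11: 11 is gray → back edge
Back edge closes the cycle 11 → 0 → 5 → 6 → 11; its vertices are {0, 5, 6, 11}.

0, 5, 6, 11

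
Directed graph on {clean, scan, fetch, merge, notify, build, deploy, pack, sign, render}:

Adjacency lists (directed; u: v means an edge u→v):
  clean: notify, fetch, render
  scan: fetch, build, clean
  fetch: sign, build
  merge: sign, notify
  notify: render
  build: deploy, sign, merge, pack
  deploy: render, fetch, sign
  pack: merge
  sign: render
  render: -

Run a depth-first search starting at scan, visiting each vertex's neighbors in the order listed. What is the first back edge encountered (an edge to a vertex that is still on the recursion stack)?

DFS from scan (visiting each vertex's neighbors in the order listed); mark gray on enter, black on exit:
scan gray
  fetch gray
    sign gray
      render gray
      render black
    sign black
    build gray
      deploy gray
        deploy→render: render black — skip
        deploy→fetch: fetch is gray → back edge
First back edge: deploy → fetch.

deploy->fetch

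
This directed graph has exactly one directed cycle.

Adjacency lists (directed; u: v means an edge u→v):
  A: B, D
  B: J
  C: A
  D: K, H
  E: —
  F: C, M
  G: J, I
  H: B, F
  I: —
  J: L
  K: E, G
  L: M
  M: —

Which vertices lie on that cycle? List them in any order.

DFS with gray/black marking from D:
D gray
  K gray
    E gray
    E black
    G gray
      J gray
        L gray
          M gray
          M black
        L black
      J black
      I gray
      I black
    G black
  K black
  H gray
    B gray
      B→J: J black — skip
    B black
    F gray
      C gray
        A gray
          A→B: B black — skip
          A→D: D is gray → back edge
Back edge closes the cycle D → H → F → C → A → D; its vertices are {A, C, D, F, H}.

A, C, D, F, H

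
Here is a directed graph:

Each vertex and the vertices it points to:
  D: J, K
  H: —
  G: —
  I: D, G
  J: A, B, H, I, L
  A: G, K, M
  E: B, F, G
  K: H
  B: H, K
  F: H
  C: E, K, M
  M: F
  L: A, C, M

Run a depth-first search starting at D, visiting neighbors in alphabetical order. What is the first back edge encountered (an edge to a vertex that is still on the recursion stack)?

DFS from D (visiting neighbors in alphabetical order); mark gray on enter, black on exit:
D gray
  J gray
    A gray
      G gray
      G black
      K gray
        H gray
        H black
      K black
      M gray
        F gray
          F→H: H black — skip
        F black
      M black
    A black
    B gray
      B→H: H black — skip
      B→K: K black — skip
    B black
    J→H: H black — skip
    I gray
      I→D: D is gray → back edge
First back edge: I → D.

I→D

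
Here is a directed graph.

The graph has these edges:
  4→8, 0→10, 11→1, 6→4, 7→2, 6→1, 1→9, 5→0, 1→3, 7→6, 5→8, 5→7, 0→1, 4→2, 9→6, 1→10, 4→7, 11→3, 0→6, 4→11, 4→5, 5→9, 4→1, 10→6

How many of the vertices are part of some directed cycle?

A vertex is on a directed cycle iff it belongs to a strongly connected component of size ≥ 2 (or has a self-loop).
The vertices on cycles are {0, 1, 4, 5, 6, 7, 9, 10, 11} — 9 in total.

9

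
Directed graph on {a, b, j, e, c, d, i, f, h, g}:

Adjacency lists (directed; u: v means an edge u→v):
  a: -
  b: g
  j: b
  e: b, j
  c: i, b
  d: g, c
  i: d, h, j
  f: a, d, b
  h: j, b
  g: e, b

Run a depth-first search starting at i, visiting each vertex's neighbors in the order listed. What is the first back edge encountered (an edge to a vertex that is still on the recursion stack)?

b->g

DFS from i (visiting each vertex's neighbors in the order listed); mark gray on enter, black on exit:
i gray
  d gray
    g gray
      e gray
        b gray
          b→g: g is gray → back edge
First back edge: b → g.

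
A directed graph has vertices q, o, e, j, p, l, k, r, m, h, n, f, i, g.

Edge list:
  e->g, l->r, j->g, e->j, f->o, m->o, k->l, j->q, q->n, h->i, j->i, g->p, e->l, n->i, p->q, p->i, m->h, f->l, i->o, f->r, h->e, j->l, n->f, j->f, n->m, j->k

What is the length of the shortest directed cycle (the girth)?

6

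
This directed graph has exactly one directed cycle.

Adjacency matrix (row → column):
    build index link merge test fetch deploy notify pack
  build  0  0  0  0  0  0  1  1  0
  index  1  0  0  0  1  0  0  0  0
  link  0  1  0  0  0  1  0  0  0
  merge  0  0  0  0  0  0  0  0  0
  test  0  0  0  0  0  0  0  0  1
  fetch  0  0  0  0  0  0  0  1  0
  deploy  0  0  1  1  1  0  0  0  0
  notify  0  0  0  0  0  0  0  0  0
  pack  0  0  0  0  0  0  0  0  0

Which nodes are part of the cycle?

DFS with gray/black marking from deploy:
deploy gray
  test gray
    pack gray
    pack black
  test black
  merge gray
  merge black
  link gray
    index gray
      index→test: test black — skip
      build gray
        build→deploy: deploy is gray → back edge
Back edge closes the cycle deploy → link → index → build → deploy; its vertices are {link, build, index, deploy}.

link, build, index, deploy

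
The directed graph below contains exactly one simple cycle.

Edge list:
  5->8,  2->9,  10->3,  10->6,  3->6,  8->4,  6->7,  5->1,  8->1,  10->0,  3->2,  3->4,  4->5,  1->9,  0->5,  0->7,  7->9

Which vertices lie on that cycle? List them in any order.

4, 5, 8

DFS with gray/black marking from 5:
5 gray
  1 gray
    9 gray
    9 black
  1 black
  8 gray
    8→1: 1 black — skip
    4 gray
      4→5: 5 is gray → back edge
Back edge closes the cycle 5 → 8 → 4 → 5; its vertices are {4, 5, 8}.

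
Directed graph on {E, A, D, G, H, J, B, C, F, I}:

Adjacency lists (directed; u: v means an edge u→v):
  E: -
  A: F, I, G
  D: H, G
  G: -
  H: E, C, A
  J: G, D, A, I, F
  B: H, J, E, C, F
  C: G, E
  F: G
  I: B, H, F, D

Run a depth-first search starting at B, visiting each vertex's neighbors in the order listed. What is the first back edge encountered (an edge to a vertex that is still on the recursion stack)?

DFS from B (visiting each vertex's neighbors in the order listed); mark gray on enter, black on exit:
B gray
  H gray
    E gray
    E black
    C gray
      G gray
      G black
      C→E: E black — skip
    C black
    A gray
      F gray
        F→G: G black — skip
      F black
      I gray
        I→B: B is gray → back edge
First back edge: I → B.

I->B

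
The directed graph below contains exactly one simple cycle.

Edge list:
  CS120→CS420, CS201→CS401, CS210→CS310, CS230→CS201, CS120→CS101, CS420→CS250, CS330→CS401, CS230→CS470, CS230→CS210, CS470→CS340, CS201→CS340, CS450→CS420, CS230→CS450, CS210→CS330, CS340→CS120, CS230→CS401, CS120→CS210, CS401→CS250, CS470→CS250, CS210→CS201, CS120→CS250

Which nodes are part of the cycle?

DFS with gray/black marking from CS210:
CS210 gray
  CS201 gray
    CS401 gray
      CS250 gray
      CS250 black
    CS401 black
    CS340 gray
      CS120 gray
        CS420 gray
          CS420→CS250: CS250 black — skip
        CS420 black
        CS120→CS250: CS250 black — skip
        CS101 gray
        CS101 black
        CS120→CS210: CS210 is gray → back edge
Back edge closes the cycle CS210 → CS201 → CS340 → CS120 → CS210; its vertices are {CS120, CS201, CS210, CS340}.

CS120, CS201, CS210, CS340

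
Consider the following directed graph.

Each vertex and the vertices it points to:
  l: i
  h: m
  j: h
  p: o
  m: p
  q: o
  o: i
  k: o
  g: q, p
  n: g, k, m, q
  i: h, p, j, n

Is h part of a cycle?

h is on a cycle iff h can reach itself via ≥1 edge.
h → m → p → o → i → h — yes.

Yes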